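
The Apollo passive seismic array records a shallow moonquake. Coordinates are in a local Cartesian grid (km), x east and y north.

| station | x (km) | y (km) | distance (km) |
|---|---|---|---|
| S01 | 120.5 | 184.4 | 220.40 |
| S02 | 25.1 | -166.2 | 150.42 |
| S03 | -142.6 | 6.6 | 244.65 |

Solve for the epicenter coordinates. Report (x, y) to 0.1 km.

Circle about each station: (x − 120.5)² + (y − 184.4)² = 220.40²; (x − 25.1)² + (y + 166.2)² = 150.42²; (x + 142.6)² + (y − 6.6)² = 244.65².
Subtracting the S01 equation from the S02 and S03 equations removes the quadratic terms:
-190.8 x − 701.2 y = 5678.82
-526.2 x − 355.6 y = -39422.75
Solving the 2×2 system: x ≈ 98.5, y ≈ -34.9 km.

x ≈ 98.5 km, y ≈ -34.9 km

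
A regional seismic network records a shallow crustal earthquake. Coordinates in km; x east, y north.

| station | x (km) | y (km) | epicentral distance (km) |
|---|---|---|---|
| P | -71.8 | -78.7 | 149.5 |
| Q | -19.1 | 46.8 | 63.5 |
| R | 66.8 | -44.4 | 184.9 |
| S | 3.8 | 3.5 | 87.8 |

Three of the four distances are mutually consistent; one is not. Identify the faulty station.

Solve using three stations at a time. Using P, Q, R (subtract circle equations pairwise → linear system) gives (x, y) ≈ (-77.9, 70.7).
Distances from that point to each station vs reported:
  P: calculated 149.5 vs reported 149.5 → residual 0.0 km
  Q: calculated 63.5 vs reported 63.5 → residual 0.0 km
  R: calculated 184.9 vs reported 184.9 → residual 0.0 km
  S: calculated 105.8 vs reported 87.8 → residual 18.0 km
P, Q, R are mutually consistent (residuals ≈ 0); S is off by 18.0 km.

S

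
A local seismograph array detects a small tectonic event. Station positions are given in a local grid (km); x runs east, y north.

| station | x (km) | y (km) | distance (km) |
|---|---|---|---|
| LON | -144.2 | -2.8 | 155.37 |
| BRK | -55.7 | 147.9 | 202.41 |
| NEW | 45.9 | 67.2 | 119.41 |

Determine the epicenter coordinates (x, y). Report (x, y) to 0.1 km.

(5.3, -45.1)

Circle about each station: (x + 144.2)² + (y + 2.8)² = 155.37²; (x + 55.7)² + (y − 147.9)² = 202.41²; (x − 45.9)² + (y − 67.2)² = 119.41².
Subtracting pairs of circle equations eliminates x²+y² and gives linear equations (the radical axes):
177.0 x + 301.4 y = -12654.55
380.2 x + 140.0 y = -4297.74
Solving the 2×2 system: x ≈ 5.3, y ≈ -45.1 km.
Check against LON (with the unrounded x, y): √((x + 144.2)²+(y + 2.8)²) = 155.37 ≈ 155.37 km. ✓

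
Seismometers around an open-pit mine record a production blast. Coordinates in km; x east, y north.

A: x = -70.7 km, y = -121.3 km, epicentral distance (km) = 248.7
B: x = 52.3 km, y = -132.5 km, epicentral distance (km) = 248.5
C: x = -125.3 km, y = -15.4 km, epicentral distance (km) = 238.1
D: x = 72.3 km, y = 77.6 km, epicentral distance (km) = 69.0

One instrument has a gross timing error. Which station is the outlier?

C

Solve using three stations at a time. Using A, B, D (subtract circle equations pairwise → linear system) gives (x, y) ≈ (13.0, 112.9).
Distances from that point to each station vs reported:
  A: calculated 248.7 vs reported 248.7 → residual 0.0 km
  B: calculated 248.5 vs reported 248.5 → residual 0.0 km
  C: calculated 188.7 vs reported 238.1 → residual 49.4 km
  D: calculated 69.0 vs reported 69.0 → residual 0.0 km
A, B, D are mutually consistent (residuals ≈ 0); C is off by 49.4 km.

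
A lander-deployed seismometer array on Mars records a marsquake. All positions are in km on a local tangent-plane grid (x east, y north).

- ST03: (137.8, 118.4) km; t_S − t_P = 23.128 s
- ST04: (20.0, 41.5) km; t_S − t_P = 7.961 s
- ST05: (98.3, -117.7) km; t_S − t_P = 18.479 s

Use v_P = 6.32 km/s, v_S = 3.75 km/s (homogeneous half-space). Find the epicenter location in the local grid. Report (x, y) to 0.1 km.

x ≈ -33.1 km, y ≈ -9.2 km

Distance from S−P lag: d = Δt · v_P v_S / (v_P − v_S) = Δt · (6.32·3.75)/(6.32−3.75) ≈ 9.2218·Δt.
So d_ST03 = 213.28, d_ST04 = 73.41, d_ST05 = 170.41 km.
Circle about each station: (x − 137.8)² + (y − 118.4)² = 213.28²; (x − 20.0)² + (y − 41.5)² = 73.41²; (x − 98.3)² + (y + 117.7)² = 170.41².
Subtracting pairs of circle equations eliminates x²+y² and gives linear equations (the radical axes):
-235.6 x − 153.8 y = 9214.18
-79.0 x − 472.2 y = 6957.57
Solving the 2×2 system: x ≈ -33.1, y ≈ -9.2 km.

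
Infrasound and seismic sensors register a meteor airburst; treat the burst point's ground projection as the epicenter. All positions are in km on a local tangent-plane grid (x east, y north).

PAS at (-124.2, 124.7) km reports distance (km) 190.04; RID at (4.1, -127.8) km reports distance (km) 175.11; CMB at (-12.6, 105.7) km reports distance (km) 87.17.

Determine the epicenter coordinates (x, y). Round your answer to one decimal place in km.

Circle about each station: (x + 124.2)² + (y − 124.7)² = 190.04²; (x − 4.1)² + (y + 127.8)² = 175.11²; (x + 12.6)² + (y − 105.7)² = 87.17².
Subtracting pairs of circle equations eliminates x²+y² and gives linear equations (the radical axes):
256.6 x − 505.0 y = -9174.39
223.2 x − 38.0 y = 8872.11
Solving the 2×2 system: x ≈ 46.9, y ≈ 42.0 km.
Check against PAS (with the unrounded x, y): √((x + 124.2)²+(y − 124.7)²) = 190.04 ≈ 190.04 km. ✓

(46.9, 42.0)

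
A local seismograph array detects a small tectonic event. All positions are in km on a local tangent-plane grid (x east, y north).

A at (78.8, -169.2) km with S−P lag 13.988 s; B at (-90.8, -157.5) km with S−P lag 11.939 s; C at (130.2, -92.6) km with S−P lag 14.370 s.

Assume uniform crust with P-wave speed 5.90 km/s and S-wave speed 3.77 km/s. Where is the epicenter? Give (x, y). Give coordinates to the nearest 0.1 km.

Distance from S−P lag: d = Δt · v_P v_S / (v_P − v_S) = Δt · (5.90·3.77)/(5.90−3.77) ≈ 10.4427·Δt.
So d_A = 146.07, d_B = 124.68, d_C = 150.06 km.
Circle about each station: (x − 78.8)² + (y + 169.2)² = 146.07²; (x + 90.8)² + (y + 157.5)² = 124.68²; (x − 130.2)² + (y + 92.6)² = 150.06².
Subtracting pairs of circle equations eliminates x²+y² and gives linear equations (the radical axes):
-339.2 x + 23.4 y = 4004.15
102.8 x + 153.2 y = -10492.84
Solving the 2×2 system: x ≈ -15.8, y ≈ -57.9 km.

-15.8 km east, -57.9 km north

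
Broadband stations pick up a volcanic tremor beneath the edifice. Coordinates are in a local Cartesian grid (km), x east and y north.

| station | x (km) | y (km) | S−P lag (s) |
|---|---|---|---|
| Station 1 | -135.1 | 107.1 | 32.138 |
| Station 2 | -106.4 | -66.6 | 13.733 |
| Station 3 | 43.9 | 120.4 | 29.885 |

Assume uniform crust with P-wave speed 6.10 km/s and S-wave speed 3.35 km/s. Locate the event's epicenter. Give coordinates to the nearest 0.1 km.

(-8.5, -95.4)

Distance from S−P lag: d = Δt · v_P v_S / (v_P − v_S) = Δt · (6.10·3.35)/(6.10−3.35) ≈ 7.4309·Δt.
So d_Station 1 = 238.81, d_Station 2 = 102.05, d_Station 3 = 222.07 km.
Circle about each station: (x + 135.1)² + (y − 107.1)² = 238.81²; (x + 106.4)² + (y + 66.6)² = 102.05²; (x − 43.9)² + (y − 120.4)² = 222.07².
Subtracting the Station 1 equation from the Station 2 and Station 3 equations removes the quadratic terms:
57.4 x − 347.4 y = 32650.11
358.0 x + 26.6 y = -5583.92
Solving the 2×2 system: x ≈ -8.5, y ≈ -95.4 km.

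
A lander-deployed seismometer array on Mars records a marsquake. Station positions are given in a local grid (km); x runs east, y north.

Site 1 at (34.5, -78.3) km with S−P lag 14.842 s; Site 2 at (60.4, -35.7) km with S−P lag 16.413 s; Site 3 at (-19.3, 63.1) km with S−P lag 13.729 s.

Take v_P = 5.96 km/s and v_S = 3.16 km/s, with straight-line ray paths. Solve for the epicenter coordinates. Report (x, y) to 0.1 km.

Distance from S−P lag: d = Δt · v_P v_S / (v_P − v_S) = Δt · (5.96·3.16)/(5.96−3.16) ≈ 6.7263·Δt.
So d_Site 1 = 99.83, d_Site 2 = 110.40, d_Site 3 = 92.35 km.
Circle about each station: (x − 34.5)² + (y + 78.3)² = 99.83²; (x − 60.4)² + (y + 35.7)² = 110.40²; (x + 19.3)² + (y − 63.1)² = 92.35².
Subtracting the Site 1 equation from the Site 2 and Site 3 equations removes the quadratic terms:
51.8 x + 85.2 y = -4620.62
-107.6 x + 282.8 y = -1529.53
Solving the 2×2 system: x ≈ -49.4, y ≈ -24.2 km.
Check against Site 1 (with the unrounded x, y): √((x − 34.5)²+(y + 78.3)²) = 99.82 ≈ 99.83 km. ✓

x ≈ -49.4 km, y ≈ -24.2 km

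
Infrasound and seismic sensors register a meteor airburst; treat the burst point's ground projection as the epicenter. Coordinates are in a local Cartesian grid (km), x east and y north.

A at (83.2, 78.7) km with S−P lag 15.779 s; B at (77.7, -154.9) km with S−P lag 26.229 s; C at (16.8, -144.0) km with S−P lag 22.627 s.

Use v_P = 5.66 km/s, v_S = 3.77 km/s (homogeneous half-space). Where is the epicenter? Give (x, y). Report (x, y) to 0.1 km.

-94.8 km east, 85.8 km north

Distance from S−P lag: d = Δt · v_P v_S / (v_P − v_S) = Δt · (5.66·3.77)/(5.66−3.77) ≈ 11.2901·Δt.
So d_A = 178.15, d_B = 296.13, d_C = 255.46 km.
Circle about each station: (x − 83.2)² + (y − 78.7)² = 178.15²; (x − 77.7)² + (y + 154.9)² = 296.13²; (x − 16.8)² + (y + 144.0)² = 255.46².
Subtracting the A equation from the B and C equations removes the quadratic terms:
-11.0 x − 467.2 y = -39040.18
-132.8 x − 445.4 y = -25620.08
Solving the 2×2 system: x ≈ -94.8, y ≈ 85.8 km.
Check against A (with the unrounded x, y): √((x − 83.2)²+(y − 78.7)²) = 178.17 ≈ 178.15 km. ✓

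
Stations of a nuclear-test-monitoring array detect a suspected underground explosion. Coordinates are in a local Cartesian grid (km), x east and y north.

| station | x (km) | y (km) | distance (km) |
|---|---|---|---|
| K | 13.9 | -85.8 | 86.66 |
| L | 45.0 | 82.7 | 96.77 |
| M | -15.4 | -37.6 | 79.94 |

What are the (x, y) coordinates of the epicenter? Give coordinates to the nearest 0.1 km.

x ≈ 60.6 km, y ≈ -12.8 km

Circle about each station: (x − 13.9)² + (y + 85.8)² = 86.66²; (x − 45.0)² + (y − 82.7)² = 96.77²; (x + 15.4)² + (y + 37.6)² = 79.94².
Subtracting pairs of circle equations eliminates x²+y² and gives linear equations (the radical axes):
62.2 x + 337.0 y = -545.04
-58.6 x + 96.4 y = -4784.38
Solving the 2×2 system: x ≈ 60.6, y ≈ -12.8 km.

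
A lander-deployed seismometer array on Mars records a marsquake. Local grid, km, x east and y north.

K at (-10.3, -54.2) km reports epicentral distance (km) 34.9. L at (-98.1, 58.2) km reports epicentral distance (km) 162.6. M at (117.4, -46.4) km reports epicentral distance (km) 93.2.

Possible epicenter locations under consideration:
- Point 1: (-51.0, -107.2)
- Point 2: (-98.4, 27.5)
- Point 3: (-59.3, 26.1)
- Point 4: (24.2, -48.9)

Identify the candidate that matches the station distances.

For each candidate, compare |candidate − station| to the reported distance:
Point 1: residuals K 31.9, L 9.4, M 85.8 → max 85.8 km
Point 2: residuals K 85.3, L 131.9, M 134.9 → max 134.9 km
Point 3: residuals K 59.2, L 112.2, M 97.8 → max 112.2 km
Point 4: residuals K 0.0, L 0.0, M 0.0 → max 0.0 km
Only Point 4 has all residuals ≈ 0.

Point 4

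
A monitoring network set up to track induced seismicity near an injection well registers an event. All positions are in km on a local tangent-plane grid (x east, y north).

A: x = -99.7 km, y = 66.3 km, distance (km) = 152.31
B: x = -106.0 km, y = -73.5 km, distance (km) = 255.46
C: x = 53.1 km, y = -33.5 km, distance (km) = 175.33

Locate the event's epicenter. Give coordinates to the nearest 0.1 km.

(33.2, 140.7)

Circle about each station: (x + 99.7)² + (y − 66.3)² = 152.31²; (x + 106.0)² + (y + 73.5)² = 255.46²; (x − 53.1)² + (y + 33.5)² = 175.33².
Subtracting the A equation from the B and C equations removes the quadratic terms:
-12.6 x − 279.6 y = -39759.01
305.6 x − 199.6 y = -17936.19
Solving the 2×2 system: x ≈ 33.2, y ≈ 140.7 km.
Check against A (with the unrounded x, y): √((x + 99.7)²+(y − 66.3)²) = 152.32 ≈ 152.31 km. ✓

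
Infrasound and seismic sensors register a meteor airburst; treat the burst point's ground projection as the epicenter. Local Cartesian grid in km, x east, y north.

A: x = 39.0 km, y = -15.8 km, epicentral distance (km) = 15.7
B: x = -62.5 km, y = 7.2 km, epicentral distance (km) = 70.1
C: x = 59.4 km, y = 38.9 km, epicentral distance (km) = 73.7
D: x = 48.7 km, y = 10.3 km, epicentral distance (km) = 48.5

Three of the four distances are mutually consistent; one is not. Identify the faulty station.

Solve using three stations at a time. Using B, C, D (subtract circle equations pairwise → linear system) gives (x, y) ≈ (5.2, -10.9).
Distances from that point to each station vs reported:
  A: calculated 34.2 vs reported 15.7 → residual 18.5 km
  B: calculated 70.1 vs reported 70.1 → residual 0.0 km
  C: calculated 73.7 vs reported 73.7 → residual 0.0 km
  D: calculated 48.4 vs reported 48.5 → residual 0.1 km
B, C, D are mutually consistent (residuals ≈ 0); A is off by 18.5 km.

A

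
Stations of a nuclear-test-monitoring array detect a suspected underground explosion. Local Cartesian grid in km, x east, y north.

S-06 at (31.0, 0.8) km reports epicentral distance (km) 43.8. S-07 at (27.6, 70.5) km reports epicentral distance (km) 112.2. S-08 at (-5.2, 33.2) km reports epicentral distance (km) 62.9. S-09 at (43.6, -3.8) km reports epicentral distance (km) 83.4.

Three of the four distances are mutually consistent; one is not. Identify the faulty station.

S-06

Solve using three stations at a time. Using S-07, S-08, S-09 (subtract circle equations pairwise → linear system) gives (x, y) ≈ (-38.2, -20.4).
Distances from that point to each station vs reported:
  S-06: calculated 72.4 vs reported 43.8 → residual 28.6 km
  S-07: calculated 112.2 vs reported 112.2 → residual 0.0 km
  S-08: calculated 63.0 vs reported 62.9 → residual 0.1 km
  S-09: calculated 83.5 vs reported 83.4 → residual 0.1 km
S-07, S-08, S-09 are mutually consistent (residuals ≈ 0); S-06 is off by 28.6 km.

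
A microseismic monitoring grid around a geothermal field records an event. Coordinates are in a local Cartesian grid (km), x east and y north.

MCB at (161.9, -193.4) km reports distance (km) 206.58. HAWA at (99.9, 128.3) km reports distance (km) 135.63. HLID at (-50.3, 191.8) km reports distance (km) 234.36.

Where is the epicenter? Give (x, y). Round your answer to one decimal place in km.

(76.5, -5.3)

Circle about each station: (x − 161.9)² + (y + 193.4)² = 206.58²; (x − 99.9)² + (y − 128.3)² = 135.63²; (x + 50.3)² + (y − 191.8)² = 234.36².
Subtracting pairs of circle equations eliminates x²+y² and gives linear equations (the radical axes):
-124.0 x + 643.4 y = -12894.47
-424.4 x + 770.4 y = -36547.15
Solving the 2×2 system: x ≈ 76.5, y ≈ -5.3 km.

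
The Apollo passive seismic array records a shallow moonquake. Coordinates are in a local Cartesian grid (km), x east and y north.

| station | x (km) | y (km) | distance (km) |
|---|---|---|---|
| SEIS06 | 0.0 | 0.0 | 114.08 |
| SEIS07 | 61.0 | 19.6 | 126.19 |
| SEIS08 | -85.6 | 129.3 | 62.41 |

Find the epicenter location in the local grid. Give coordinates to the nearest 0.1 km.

Circle about each station: x² + y² = 114.08²; (x − 61.0)² + (y − 19.6)² = 126.19²; (x + 85.6)² + (y − 129.3)² = 62.41².
Subtracting pairs of circle equations eliminates x²+y² and gives linear equations (the radical axes):
122.0 x + 39.2 y = 1195.49
-171.2 x + 258.6 y = 33165.09
Solving the 2×2 system: x ≈ -25.9, y ≈ 111.1 km.
Check against SEIS06 (with the unrounded x, y): √(x²+y²) = 114.08 ≈ 114.08 km. ✓

x ≈ -25.9 km, y ≈ 111.1 km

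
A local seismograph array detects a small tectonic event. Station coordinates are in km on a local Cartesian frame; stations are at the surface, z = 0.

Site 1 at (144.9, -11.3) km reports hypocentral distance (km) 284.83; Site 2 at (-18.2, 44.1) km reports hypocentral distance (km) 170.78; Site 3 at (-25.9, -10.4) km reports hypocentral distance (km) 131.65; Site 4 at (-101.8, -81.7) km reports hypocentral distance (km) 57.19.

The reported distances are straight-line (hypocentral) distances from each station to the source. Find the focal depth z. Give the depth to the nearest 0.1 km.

Each station gives a sphere (x−x_i)² + (y−y_i)² + z² = d_i² (stations at z=0).
Subtracting the Site 1 sphere from Site 2 and Site 3: z² cancels, leaving linear equations in x and y:
-326.2 x + 110.8 y = 33114.67
-341.6 x + 1.8 y = 43451.68
Solving: x ≈ -127.605, y ≈ -76.806 km (keep extra digits for the depth step; rounded: -127.6, -76.8).
Then from the Site 1 sphere: z² = 284.83² − (x − 144.9)² − (y + 11.3)² with x = -127.605, y = -76.806, so z ≈ 50.775 ≈ 50.8 km.

z ≈ 50.8 km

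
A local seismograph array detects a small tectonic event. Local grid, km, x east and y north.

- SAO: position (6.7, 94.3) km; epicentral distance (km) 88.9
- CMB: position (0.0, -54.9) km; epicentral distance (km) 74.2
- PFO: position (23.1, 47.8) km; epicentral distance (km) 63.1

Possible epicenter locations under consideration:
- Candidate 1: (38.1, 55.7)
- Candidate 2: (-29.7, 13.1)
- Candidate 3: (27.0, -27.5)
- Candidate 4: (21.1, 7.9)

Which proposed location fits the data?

Candidate 2

For each candidate, compare |candidate − station| to the reported distance:
Candidate 1: residuals SAO 39.1, CMB 42.8, PFO 46.1 → max 46.1 km
Candidate 2: residuals SAO 0.1, CMB 0.0, PFO 0.1 → max 0.1 km
Candidate 3: residuals SAO 34.6, CMB 35.7, PFO 12.3 → max 35.7 km
Candidate 4: residuals SAO 1.3, CMB 8.0, PFO 23.1 → max 23.1 km
Only Candidate 2 has all residuals ≈ 0.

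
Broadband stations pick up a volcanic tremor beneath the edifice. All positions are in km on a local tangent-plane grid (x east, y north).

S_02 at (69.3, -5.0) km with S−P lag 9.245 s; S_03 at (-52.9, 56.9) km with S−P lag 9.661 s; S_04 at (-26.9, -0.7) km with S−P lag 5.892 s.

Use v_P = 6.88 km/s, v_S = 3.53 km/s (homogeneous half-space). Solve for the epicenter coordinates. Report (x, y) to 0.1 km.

Distance from S−P lag: d = Δt · v_P v_S / (v_P − v_S) = Δt · (6.88·3.53)/(6.88−3.53) ≈ 7.2497·Δt.
So d_S_02 = 67.02, d_S_03 = 70.04, d_S_04 = 42.72 km.
Circle about each station: (x − 69.3)² + (y + 5.0)² = 67.02²; (x + 52.9)² + (y − 56.9)² = 70.04²; (x + 26.9)² + (y + 0.7)² = 42.72².
Subtracting the S_02 equation from the S_03 and S_04 equations removes the quadratic terms:
-244.4 x + 123.8 y = 794.61
-192.4 x + 8.6 y = -1436.71
Solving the 2×2 system: x ≈ 8.5, y ≈ 23.2 km.
Check against S_02 (with the unrounded x, y): √((x − 69.3)²+(y + 5.0)²) = 67.02 ≈ 67.02 km. ✓

x ≈ 8.5 km, y ≈ 23.2 km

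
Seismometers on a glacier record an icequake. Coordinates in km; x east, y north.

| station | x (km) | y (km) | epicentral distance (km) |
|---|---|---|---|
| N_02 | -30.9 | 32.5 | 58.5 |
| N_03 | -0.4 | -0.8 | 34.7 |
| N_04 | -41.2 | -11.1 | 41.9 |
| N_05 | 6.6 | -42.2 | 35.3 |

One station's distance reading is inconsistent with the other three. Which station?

N_04

Solve using three stations at a time. Using N_02, N_03, N_05 (subtract circle equations pairwise → linear system) gives (x, y) ≈ (-24.6, -25.7).
Distances from that point to each station vs reported:
  N_02: calculated 58.5 vs reported 58.5 → residual 0.0 km
  N_03: calculated 34.7 vs reported 34.7 → residual 0.0 km
  N_04: calculated 22.1 vs reported 41.9 → residual 19.8 km
  N_05: calculated 35.3 vs reported 35.3 → residual 0.0 km
N_02, N_03, N_05 are mutually consistent (residuals ≈ 0); N_04 is off by 19.8 km.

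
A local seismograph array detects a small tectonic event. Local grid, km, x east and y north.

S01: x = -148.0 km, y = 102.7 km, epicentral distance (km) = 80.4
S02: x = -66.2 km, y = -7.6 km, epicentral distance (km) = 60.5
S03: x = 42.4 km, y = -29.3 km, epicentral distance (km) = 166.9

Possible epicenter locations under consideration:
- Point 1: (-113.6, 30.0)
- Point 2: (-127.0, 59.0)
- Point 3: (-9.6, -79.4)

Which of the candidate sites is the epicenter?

Point 1

For each candidate, compare |candidate − station| to the reported distance:
Point 1: residuals S01 0.0, S02 0.0, S03 0.0 → max 0.0 km
Point 2: residuals S01 31.9, S02 29.7, S03 24.1 → max 31.9 km
Point 3: residuals S01 148.3, S02 30.9, S03 94.7 → max 148.3 km
Only Point 1 has all residuals ≈ 0.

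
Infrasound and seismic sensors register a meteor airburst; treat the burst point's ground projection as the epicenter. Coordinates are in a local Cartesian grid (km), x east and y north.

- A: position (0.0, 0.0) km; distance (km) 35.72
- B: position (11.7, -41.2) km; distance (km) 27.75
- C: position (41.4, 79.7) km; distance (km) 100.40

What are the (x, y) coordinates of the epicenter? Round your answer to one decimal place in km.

Circle about each station: x² + y² = 35.72²; (x − 11.7)² + (y + 41.2)² = 27.75²; (x − 41.4)² + (y − 79.7)² = 100.40².
Subtracting the A equation from the B and C equations removes the quadratic terms:
23.4 x − 82.4 y = 2340.19
82.8 x + 159.4 y = -738.19
Solving the 2×2 system: x ≈ 29.6, y ≈ -20.0 km.

x ≈ 29.6 km, y ≈ -20.0 km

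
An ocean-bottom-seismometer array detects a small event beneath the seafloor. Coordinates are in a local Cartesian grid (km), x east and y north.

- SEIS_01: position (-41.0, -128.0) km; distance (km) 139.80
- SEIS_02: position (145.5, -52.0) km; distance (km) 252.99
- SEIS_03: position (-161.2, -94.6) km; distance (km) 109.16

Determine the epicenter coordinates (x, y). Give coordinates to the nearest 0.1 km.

(-102.6, -2.5)

Circle about each station: (x + 41.0)² + (y + 128.0)² = 139.80²; (x − 145.5)² + (y + 52.0)² = 252.99²; (x + 161.2)² + (y + 94.6)² = 109.16².
Subtracting pairs of circle equations eliminates x²+y² and gives linear equations (the radical axes):
373.0 x + 152.0 y = -38650.65
-240.4 x + 66.8 y = 24497.73
Solving the 2×2 system: x ≈ -102.6, y ≈ -2.5 km.
Check against SEIS_01 (with the unrounded x, y): √((x + 41.0)²+(y + 128.0)²) = 139.80 ≈ 139.80 km. ✓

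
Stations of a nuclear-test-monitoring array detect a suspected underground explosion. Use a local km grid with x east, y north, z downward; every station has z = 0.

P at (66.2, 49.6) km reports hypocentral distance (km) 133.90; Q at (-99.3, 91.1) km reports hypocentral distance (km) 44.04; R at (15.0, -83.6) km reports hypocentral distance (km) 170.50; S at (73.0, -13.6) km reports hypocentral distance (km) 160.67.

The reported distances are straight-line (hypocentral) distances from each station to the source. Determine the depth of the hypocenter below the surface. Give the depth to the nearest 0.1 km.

13.8 km

Each station gives a sphere (x−x_i)² + (y−y_i)² + z² = d_i² (stations at z=0).
Subtracting the P sphere from Q and R: z² cancels, leaving linear equations in x and y:
-331.0 x + 83.0 y = 27306.79
-102.4 x − 266.4 y = -10769.68
Solving: x ≈ -65.999, y ≈ 65.796 km (keep extra digits for the depth step; rounded: -66.0, 65.8).
Then from the P sphere: z² = 133.90² − (x − 66.2)² − (y − 49.6)² with x = -65.999, y = 65.796, so z ≈ 13.796 ≈ 13.8 km.
Check against S (with the unrounded solution): distance 160.67 ≈ 160.67 km. ✓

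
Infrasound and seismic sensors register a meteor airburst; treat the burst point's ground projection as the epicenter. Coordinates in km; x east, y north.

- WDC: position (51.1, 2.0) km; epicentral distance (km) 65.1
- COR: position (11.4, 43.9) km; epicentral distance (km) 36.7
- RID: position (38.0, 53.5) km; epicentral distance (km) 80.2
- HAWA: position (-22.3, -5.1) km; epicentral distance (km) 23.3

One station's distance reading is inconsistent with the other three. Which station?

RID

Solve using three stations at a time. Using WDC, COR, HAWA (subtract circle equations pairwise → linear system) gives (x, y) ≈ (-12.5, 16.0).
Distances from that point to each station vs reported:
  WDC: calculated 65.1 vs reported 65.1 → residual 0.0 km
  COR: calculated 36.7 vs reported 36.7 → residual 0.0 km
  RID: calculated 62.9 vs reported 80.2 → residual 17.3 km
  HAWA: calculated 23.3 vs reported 23.3 → residual 0.0 km
WDC, COR, HAWA are mutually consistent (residuals ≈ 0); RID is off by 17.3 km.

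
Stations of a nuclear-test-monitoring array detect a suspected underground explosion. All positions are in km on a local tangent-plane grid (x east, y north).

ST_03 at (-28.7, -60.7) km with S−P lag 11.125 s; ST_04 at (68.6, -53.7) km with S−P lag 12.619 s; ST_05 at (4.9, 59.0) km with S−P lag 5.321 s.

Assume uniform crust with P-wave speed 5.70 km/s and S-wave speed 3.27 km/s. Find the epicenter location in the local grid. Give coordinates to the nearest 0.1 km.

x ≈ 3.8 km, y ≈ 18.2 km

Distance from S−P lag: d = Δt · v_P v_S / (v_P − v_S) = Δt · (5.70·3.27)/(5.70−3.27) ≈ 7.6704·Δt.
So d_ST_03 = 85.33, d_ST_04 = 96.79, d_ST_05 = 40.81 km.
Circle about each station: (x + 28.7)² + (y + 60.7)² = 85.33²; (x − 68.6)² + (y + 53.7)² = 96.79²; (x − 4.9)² + (y − 59.0)² = 40.81².
Subtracting the ST_03 equation from the ST_04 and ST_05 equations removes the quadratic terms:
194.6 x + 14.0 y = 994.37
67.2 x + 239.4 y = 4612.58
Solving the 2×2 system: x ≈ 3.8, y ≈ 18.2 km.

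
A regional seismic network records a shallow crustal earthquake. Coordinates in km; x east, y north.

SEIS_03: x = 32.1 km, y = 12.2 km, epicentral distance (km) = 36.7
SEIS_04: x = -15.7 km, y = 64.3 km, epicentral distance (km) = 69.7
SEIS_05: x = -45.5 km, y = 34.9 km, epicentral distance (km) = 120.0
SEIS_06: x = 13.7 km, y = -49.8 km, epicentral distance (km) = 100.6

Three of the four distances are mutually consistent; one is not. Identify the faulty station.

Solve using three stations at a time. Using SEIS_03, SEIS_04, SEIS_06 (subtract circle equations pairwise → linear system) gives (x, y) ≈ (50.8, 43.7).
Distances from that point to each station vs reported:
  SEIS_03: calculated 36.6 vs reported 36.7 → residual 0.1 km
  SEIS_04: calculated 69.7 vs reported 69.7 → residual 0.0 km
  SEIS_05: calculated 96.7 vs reported 120.0 → residual 23.3 km
  SEIS_06: calculated 100.6 vs reported 100.6 → residual 0.0 km
SEIS_03, SEIS_04, SEIS_06 are mutually consistent (residuals ≈ 0); SEIS_05 is off by 23.3 km.

SEIS_05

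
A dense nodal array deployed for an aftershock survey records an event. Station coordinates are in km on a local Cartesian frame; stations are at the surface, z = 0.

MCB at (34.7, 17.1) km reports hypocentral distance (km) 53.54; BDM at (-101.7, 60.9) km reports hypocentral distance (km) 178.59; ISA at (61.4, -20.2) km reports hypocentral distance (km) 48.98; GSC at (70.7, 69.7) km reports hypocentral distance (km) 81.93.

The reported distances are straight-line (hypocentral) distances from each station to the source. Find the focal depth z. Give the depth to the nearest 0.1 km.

44.0 km

Each station gives a sphere (x−x_i)² + (y−y_i)² + z² = d_i² (stations at z=0).
Subtracting the MCB sphere from BDM and ISA: z² cancels, leaving linear equations in x and y:
-272.8 x + 87.6 y = -16472.66
53.4 x − 74.6 y = 3148.99
Solving: x ≈ 60.806, y ≈ 1.314 km (keep extra digits for the depth step; rounded: 60.8, 1.3).
Then from the MCB sphere: z² = 53.54² − (x − 34.7)² − (y − 17.1)² with x = 60.806, y = 1.314, so z ≈ 43.998 ≈ 44.0 km.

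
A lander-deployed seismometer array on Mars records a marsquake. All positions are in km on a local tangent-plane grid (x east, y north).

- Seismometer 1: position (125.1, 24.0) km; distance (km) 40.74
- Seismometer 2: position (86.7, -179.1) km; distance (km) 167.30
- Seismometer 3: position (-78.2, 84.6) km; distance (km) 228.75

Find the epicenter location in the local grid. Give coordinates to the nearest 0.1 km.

126.9 km east, -16.7 km north

Circle about each station: (x − 125.1)² + (y − 24.0)² = 40.74²; (x − 86.7)² + (y + 179.1)² = 167.30²; (x + 78.2)² + (y − 84.6)² = 228.75².
Subtracting pairs of circle equations eliminates x²+y² and gives linear equations (the radical axes):
-76.8 x − 406.2 y = -2961.85
-406.6 x + 121.2 y = -53620.42
Solving the 2×2 system: x ≈ 126.9, y ≈ -16.7 km.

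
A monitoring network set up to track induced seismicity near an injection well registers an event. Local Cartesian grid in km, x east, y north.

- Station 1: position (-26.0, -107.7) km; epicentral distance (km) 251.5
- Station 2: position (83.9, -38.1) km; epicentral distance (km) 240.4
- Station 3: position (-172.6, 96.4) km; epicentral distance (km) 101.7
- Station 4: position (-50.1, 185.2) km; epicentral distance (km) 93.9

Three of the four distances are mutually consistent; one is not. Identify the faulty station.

Solve using three stations at a time. Using Station 1, Station 2, Station 3 (subtract circle equations pairwise → linear system) gives (x, y) ≈ (-79.8, 138.0).
Distances from that point to each station vs reported:
  Station 1: calculated 251.5 vs reported 251.5 → residual 0.0 km
  Station 2: calculated 240.4 vs reported 240.4 → residual 0.0 km
  Station 3: calculated 101.7 vs reported 101.7 → residual 0.0 km
  Station 4: calculated 55.8 vs reported 93.9 → residual 38.1 km
Station 1, Station 2, Station 3 are mutually consistent (residuals ≈ 0); Station 4 is off by 38.1 km.

Station 4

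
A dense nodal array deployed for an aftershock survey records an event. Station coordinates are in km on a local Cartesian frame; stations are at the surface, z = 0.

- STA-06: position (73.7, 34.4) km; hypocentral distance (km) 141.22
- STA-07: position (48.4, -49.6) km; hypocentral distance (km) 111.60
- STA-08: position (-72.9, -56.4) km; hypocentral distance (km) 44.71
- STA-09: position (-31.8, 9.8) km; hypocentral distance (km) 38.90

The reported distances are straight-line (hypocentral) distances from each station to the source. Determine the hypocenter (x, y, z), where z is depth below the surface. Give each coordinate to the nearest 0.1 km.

Each station gives a sphere (x−x_i)² + (y−y_i)² + z² = d_i² (stations at z=0).
Subtracting the STA-06 sphere from STA-07 and STA-08: z² cancels, leaving linear equations in x and y:
-50.6 x − 168.0 y = 5676.20
-293.2 x − 181.6 y = 19824.42
Solving: x ≈ -57.394, y ≈ -16.500 km (keep extra digits for the depth step; rounded: -57.4, -16.5).
Then from the STA-06 sphere: z² = 141.22² − (x − 73.7)² − (y − 34.4)² with x = -57.394, y = -16.500, so z ≈ 12.909 ≈ 12.9 km.

(-57.4, -16.5, 12.9)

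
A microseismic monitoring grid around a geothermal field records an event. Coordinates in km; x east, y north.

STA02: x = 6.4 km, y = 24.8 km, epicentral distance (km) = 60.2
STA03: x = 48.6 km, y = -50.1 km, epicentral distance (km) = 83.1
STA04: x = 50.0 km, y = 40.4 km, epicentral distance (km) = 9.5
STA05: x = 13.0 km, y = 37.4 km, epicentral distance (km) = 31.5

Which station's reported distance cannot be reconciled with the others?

STA02

Solve using three stations at a time. Using STA03, STA04, STA05 (subtract circle equations pairwise → linear system) gives (x, y) ≈ (44.2, 32.9).
Distances from that point to each station vs reported:
  STA02: calculated 38.6 vs reported 60.2 → residual 21.6 km
  STA03: calculated 83.1 vs reported 83.1 → residual 0.0 km
  STA04: calculated 9.5 vs reported 9.5 → residual 0.0 km
  STA05: calculated 31.5 vs reported 31.5 → residual 0.0 km
STA03, STA04, STA05 are mutually consistent (residuals ≈ 0); STA02 is off by 21.6 km.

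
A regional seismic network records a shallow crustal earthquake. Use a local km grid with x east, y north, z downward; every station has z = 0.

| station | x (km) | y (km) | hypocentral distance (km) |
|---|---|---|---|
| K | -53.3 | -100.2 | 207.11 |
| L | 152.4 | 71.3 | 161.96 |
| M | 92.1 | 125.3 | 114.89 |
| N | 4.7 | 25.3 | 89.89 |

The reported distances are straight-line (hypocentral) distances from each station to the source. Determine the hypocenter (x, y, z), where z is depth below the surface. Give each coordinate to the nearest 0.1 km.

Each station gives a sphere (x−x_i)² + (y−y_i)² + z² = d_i² (stations at z=0).
Subtracting the K sphere from L and M: z² cancels, leaving linear equations in x and y:
411.4 x + 343.0 y = 32092.03
290.8 x + 451.0 y = 40996.41
Solving: x ≈ 4.799, y ≈ 87.807 km (keep extra digits for the depth step; rounded: 4.8, 87.8).
Then from the K sphere: z² = 207.11² − (x + 53.3)² − (y + 100.2)² with x = 4.799, y = 87.807, so z ≈ 64.594 ≈ 64.6 km.
Check against N (with the unrounded solution): distance 89.89 ≈ 89.89 km. ✓

x ≈ 4.8 km, y ≈ 87.8 km, depth ≈ 64.6 km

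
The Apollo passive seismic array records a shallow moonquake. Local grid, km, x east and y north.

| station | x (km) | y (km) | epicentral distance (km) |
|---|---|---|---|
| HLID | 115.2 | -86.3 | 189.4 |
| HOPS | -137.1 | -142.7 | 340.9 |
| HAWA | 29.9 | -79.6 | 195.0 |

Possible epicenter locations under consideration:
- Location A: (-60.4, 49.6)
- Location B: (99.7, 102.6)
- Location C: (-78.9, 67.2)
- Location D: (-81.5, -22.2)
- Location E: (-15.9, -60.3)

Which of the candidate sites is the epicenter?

Location B

For each candidate, compare |candidate − station| to the reported distance:
Location A: residuals HLID 32.6, HOPS 133.9, HAWA 37.4 → max 133.9 km
Location B: residuals HLID 0.1, HOPS 0.0, HAWA 0.1 → max 0.1 km
Location C: residuals HLID 58.1, HOPS 123.1, HAWA 12.3 → max 123.1 km
Location D: residuals HLID 17.5, HOPS 208.2, HAWA 69.7 → max 208.2 km
Location E: residuals HLID 55.7, HOPS 194.3, HAWA 145.3 → max 194.3 km
Only Location B has all residuals ≈ 0.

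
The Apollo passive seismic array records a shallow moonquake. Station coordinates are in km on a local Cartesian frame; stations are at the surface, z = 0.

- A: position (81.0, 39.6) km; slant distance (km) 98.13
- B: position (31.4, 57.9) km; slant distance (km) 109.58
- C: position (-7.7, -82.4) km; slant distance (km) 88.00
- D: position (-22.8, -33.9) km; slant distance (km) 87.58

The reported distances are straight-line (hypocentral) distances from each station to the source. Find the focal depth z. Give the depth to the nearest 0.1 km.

Each station gives a sphere (x−x_i)² + (y−y_i)² + z² = d_i² (stations at z=0).
Subtracting the A sphere from B and C: z² cancels, leaving linear equations in x and y:
-99.2 x + 36.6 y = -6169.07
-177.4 x − 244.0 y = 605.39
Solving: x ≈ 48.313, y ≈ -37.607 km (keep extra digits for the depth step; rounded: 48.3, -37.6).
Then from the A sphere: z² = 98.13² − (x − 81.0)² − (y − 39.6)² with x = 48.313, y = -37.607, so z ≈ 50.992 ≈ 51.0 km.

z ≈ 51.0 km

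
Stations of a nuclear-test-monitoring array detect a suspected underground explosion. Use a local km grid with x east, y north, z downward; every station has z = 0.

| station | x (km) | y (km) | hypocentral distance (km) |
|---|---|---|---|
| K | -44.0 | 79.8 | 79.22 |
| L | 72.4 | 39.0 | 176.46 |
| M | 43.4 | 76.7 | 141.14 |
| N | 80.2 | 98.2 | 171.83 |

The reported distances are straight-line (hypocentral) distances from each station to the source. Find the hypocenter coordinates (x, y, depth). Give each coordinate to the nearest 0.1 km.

Each station gives a sphere (x−x_i)² + (y−y_i)² + z² = d_i² (stations at z=0).
Subtracting the K sphere from L and M: z² cancels, leaving linear equations in x and y:
232.8 x − 81.6 y = -26403.60
174.8 x − 6.2 y = -14182.28
Solving: x ≈ -77.500, y ≈ 102.471 km (keep extra digits for the depth step; rounded: -77.5, 102.5).
Then from the K sphere: z² = 79.22² − (x + 44.0)² − (y − 79.8)² with x = -77.500, y = 102.471, so z ≈ 68.114 ≈ 68.1 km.

x ≈ -77.5 km, y ≈ 102.5 km, depth ≈ 68.1 km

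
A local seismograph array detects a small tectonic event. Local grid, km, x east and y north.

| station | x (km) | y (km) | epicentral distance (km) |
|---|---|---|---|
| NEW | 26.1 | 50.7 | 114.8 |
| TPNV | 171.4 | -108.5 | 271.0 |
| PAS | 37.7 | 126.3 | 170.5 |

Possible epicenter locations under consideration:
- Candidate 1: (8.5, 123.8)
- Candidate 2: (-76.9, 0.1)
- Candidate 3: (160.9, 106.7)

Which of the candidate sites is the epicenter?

Candidate 2

For each candidate, compare |candidate − station| to the reported distance:
Candidate 1: residuals NEW 39.6, TPNV 12.7, PAS 141.2 → max 141.2 km
Candidate 2: residuals NEW 0.0, TPNV 0.0, PAS 0.0 → max 0.0 km
Candidate 3: residuals NEW 31.2, TPNV 55.5, PAS 45.8 → max 55.5 km
Only Candidate 2 has all residuals ≈ 0.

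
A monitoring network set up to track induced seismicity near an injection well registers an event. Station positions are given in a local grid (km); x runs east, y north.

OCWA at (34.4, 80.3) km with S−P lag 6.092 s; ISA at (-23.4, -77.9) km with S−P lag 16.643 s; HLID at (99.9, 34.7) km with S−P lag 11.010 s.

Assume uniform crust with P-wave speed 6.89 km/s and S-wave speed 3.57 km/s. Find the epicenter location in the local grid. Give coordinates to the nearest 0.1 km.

(18.4, 38.1)

Distance from S−P lag: d = Δt · v_P v_S / (v_P − v_S) = Δt · (6.89·3.57)/(6.89−3.57) ≈ 7.4088·Δt.
So d_OCWA = 45.13, d_ISA = 123.31, d_HLID = 81.57 km.
Circle about each station: (x − 34.4)² + (y − 80.3)² = 45.13²; (x + 23.4)² + (y + 77.9)² = 123.31²; (x − 99.9)² + (y − 34.7)² = 81.57².
Subtracting the OCWA equation from the ISA and HLID equations removes the quadratic terms:
-115.6 x − 316.4 y = -14184.12
131.0 x − 91.2 y = -1064.30
Solving the 2×2 system: x ≈ 18.4, y ≈ 38.1 km.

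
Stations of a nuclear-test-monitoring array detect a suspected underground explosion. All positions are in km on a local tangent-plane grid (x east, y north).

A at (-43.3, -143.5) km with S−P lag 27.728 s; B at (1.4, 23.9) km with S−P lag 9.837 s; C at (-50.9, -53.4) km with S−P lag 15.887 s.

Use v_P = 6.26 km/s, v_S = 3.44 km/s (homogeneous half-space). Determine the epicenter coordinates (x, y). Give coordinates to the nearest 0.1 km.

Distance from S−P lag: d = Δt · v_P v_S / (v_P − v_S) = Δt · (6.26·3.44)/(6.26−3.44) ≈ 7.6363·Δt.
So d_A = 211.74, d_B = 75.12, d_C = 121.32 km.
Circle about each station: (x + 43.3)² + (y + 143.5)² = 211.74²; (x − 1.4)² + (y − 23.9)² = 75.12²; (x + 50.9)² + (y + 53.4)² = 121.32².
Subtracting the A equation from the B and C equations removes the quadratic terms:
89.4 x + 334.8 y = 17296.84
-15.2 x + 180.2 y = 13090.52
Solving the 2×2 system: x ≈ -59.7, y ≈ 67.6 km.
Check against A (with the unrounded x, y): √((x + 43.3)²+(y + 143.5)²) = 211.74 ≈ 211.74 km. ✓

-59.7 km east, 67.6 km north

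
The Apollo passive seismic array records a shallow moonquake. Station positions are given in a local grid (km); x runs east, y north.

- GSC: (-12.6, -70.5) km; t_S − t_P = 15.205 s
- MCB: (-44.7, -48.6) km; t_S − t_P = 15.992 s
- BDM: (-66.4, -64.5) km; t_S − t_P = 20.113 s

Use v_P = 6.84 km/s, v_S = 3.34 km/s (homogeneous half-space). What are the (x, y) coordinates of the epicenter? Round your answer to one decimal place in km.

Distance from S−P lag: d = Δt · v_P v_S / (v_P − v_S) = Δt · (6.84·3.34)/(6.84−3.34) ≈ 6.5273·Δt.
So d_GSC = 99.25, d_MCB = 104.38, d_BDM = 131.28 km.
Circle about each station: (x + 12.6)² + (y + 70.5)² = 99.25²; (x + 44.7)² + (y + 48.6)² = 104.38²; (x + 66.4)² + (y + 64.5)² = 131.28².
Subtracting the GSC equation from the MCB and BDM equations removes the quadratic terms:
-64.2 x + 43.8 y = -1813.58
-107.6 x + 12.0 y = -3943.68
Solving the 2×2 system: x ≈ 38.3, y ≈ 14.7 km.
Check against GSC (with the unrounded x, y): √((x + 12.6)²+(y + 70.5)²) = 99.26 ≈ 99.25 km. ✓

38.3 km east, 14.7 km north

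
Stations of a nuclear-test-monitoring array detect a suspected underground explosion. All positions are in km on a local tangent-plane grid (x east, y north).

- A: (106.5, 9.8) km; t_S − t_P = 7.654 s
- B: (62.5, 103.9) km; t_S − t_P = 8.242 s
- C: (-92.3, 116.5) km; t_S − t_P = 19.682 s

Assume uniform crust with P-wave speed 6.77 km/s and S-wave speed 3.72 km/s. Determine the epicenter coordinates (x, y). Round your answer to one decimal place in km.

x ≈ 49.5 km, y ≈ 37.1 km

Distance from S−P lag: d = Δt · v_P v_S / (v_P − v_S) = Δt · (6.77·3.72)/(6.77−3.72) ≈ 8.2572·Δt.
So d_A = 63.20, d_B = 68.06, d_C = 162.52 km.
Circle about each station: (x − 106.5)² + (y − 9.8)² = 63.20²; (x − 62.5)² + (y − 103.9)² = 68.06²; (x + 92.3)² + (y − 116.5)² = 162.52².
Subtracting pairs of circle equations eliminates x²+y² and gives linear equations (the radical axes):
-88.0 x + 188.2 y = 2625.25
-397.6 x + 213.4 y = -11765.26
Solving the 2×2 system: x ≈ 49.5, y ≈ 37.1 km.
Check against A (with the unrounded x, y): √((x − 106.5)²+(y − 9.8)²) = 63.20 ≈ 63.20 km. ✓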